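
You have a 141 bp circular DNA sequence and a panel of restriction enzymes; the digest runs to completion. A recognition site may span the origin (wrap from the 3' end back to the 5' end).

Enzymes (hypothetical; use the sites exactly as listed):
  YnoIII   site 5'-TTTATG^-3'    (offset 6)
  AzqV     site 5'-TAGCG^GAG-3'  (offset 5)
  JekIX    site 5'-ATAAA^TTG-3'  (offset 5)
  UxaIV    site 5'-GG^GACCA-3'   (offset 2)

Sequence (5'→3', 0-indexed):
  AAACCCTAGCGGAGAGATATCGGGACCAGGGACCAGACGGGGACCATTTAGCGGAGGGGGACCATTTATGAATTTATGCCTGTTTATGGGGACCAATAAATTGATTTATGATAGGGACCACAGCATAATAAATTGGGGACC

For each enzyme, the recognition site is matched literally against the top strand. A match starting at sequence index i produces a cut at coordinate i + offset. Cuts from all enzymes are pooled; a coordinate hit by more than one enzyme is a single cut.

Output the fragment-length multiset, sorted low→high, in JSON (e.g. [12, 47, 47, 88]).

[2,5,5,6,7,8,10,10,10,11,11,12,12,15,17]

Scan for sites:
  YnoIII (TTTATG, off=6): starts [64, 72, 82, 104] → cuts [70, 78, 88, 110]
  AzqV (TAGCGGAG, off=5): starts [6, 48] → cuts [11, 53]
  JekIX (ATAAATTG, off=5): starts [95, 127] → cuts [100, 132]
  UxaIV (GGGACCA, off=2): starts [21, 28, 39, 57, 88, 113, 135] → cuts [23, 30, 41, 59, 90, 115, 137]

All cut coordinates (distinct, sorted): [11, 23, 30, 41, 53, 59, 70, 78, 88, 90, 100, 110, 115, 132, 137]

Fragments:
  11→23: 12 bp
  23→30: 7 bp
  30→41: 11 bp
  41→53: 12 bp
  53→59: 6 bp
  59→70: 11 bp
  70→78: 8 bp
  78→88: 10 bp
  88→90: 2 bp
  90→100: 10 bp
  100→110: 10 bp
  110→115: 5 bp
  115→132: 17 bp
  132→137: 5 bp
  137→11 (wrap): 141-137+11 = 15 bp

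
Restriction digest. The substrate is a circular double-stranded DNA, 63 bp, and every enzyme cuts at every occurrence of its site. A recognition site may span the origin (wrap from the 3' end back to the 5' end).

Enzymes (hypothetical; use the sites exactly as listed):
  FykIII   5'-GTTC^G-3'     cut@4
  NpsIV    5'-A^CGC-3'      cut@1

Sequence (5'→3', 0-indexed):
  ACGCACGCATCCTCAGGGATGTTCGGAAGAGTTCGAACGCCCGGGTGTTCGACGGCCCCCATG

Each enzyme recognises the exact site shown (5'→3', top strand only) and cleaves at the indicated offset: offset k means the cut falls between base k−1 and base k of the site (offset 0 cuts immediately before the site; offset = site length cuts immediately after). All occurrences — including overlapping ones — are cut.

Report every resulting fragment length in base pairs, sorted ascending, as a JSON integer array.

Site scan:
  FykIII (GTTCG, off=4): starts [20, 30, 46] → cuts [24, 34, 50]
  NpsIV (ACGC, off=1): starts [0, 4, 36] → cuts [1, 5, 37]

Pooled cuts: [1, 5, 24, 34, 37, 50]

Fragment lengths:
  1→5: 4 bp
  5→24: 19 bp
  24→34: 10 bp
  34→37: 3 bp
  37→50: 13 bp
  50→1 (wrap): 63-50+1 = 14 bp

[3,4,10,13,14,19]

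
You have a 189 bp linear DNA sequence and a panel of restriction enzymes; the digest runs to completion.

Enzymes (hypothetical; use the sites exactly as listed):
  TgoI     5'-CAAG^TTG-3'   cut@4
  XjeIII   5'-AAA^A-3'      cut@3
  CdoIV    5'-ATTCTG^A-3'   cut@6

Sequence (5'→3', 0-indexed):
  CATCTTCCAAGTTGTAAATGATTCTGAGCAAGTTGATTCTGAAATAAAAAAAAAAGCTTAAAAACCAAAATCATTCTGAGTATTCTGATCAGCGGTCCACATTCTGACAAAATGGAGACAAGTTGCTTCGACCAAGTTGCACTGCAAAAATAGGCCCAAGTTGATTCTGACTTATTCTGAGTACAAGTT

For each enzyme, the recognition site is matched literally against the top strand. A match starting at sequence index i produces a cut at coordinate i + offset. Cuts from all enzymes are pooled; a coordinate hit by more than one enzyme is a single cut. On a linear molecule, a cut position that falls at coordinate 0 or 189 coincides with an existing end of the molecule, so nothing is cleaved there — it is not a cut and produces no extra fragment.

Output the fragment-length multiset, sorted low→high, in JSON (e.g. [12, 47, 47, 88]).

[1,1,1,1,1,1,1,1,5,6,6,7,8,9,9,9,9,10,10,11,11,11,12,14,15,19]

Scan for sites:
  TgoI (CAAGTTG, off=4): starts [7, 28, 118, 132, 156] → cuts [11, 32, 122, 136, 160]
  XjeIII (AAAA, off=3): starts [45, 46, 47, 48, 49, 50, 51, 59, 60, 66, 108, 145, 146] → cuts [48, 49, 50, 51, 52, 53, 54, 62, 63, 69, 111, 148, 149]
  CdoIV (ATTCTGA, off=6): starts [20, 35, 72, 81, 100, 163, 173] → cuts [26, 41, 78, 87, 106, 169, 179]

All cut coordinates (distinct, sorted): [11, 26, 32, 41, 48, 49, 50, 51, 52, 53, 54, 62, 63, 69, 78, 87, 106, 111, 122, 136, 148, 149, 160, 169, 179]

Fragments:
  [0,11): 11 bp
  [11,26): 15 bp
  [26,32): 6 bp
  [32,41): 9 bp
  [41,48): 7 bp
  [48,49): 1 bp
  [49,50): 1 bp
  [50,51): 1 bp
  [51,52): 1 bp
  [52,53): 1 bp
  [53,54): 1 bp
  [54,62): 8 bp
  [62,63): 1 bp
  [63,69): 6 bp
  [69,78): 9 bp
  [78,87): 9 bp
  [87,106): 19 bp
  [106,111): 5 bp
  [111,122): 11 bp
  [122,136): 14 bp
  [136,148): 12 bp
  [148,149): 1 bp
  [149,160): 11 bp
  [160,169): 9 bp
  [169,179): 10 bp
  [179,189): 10 bp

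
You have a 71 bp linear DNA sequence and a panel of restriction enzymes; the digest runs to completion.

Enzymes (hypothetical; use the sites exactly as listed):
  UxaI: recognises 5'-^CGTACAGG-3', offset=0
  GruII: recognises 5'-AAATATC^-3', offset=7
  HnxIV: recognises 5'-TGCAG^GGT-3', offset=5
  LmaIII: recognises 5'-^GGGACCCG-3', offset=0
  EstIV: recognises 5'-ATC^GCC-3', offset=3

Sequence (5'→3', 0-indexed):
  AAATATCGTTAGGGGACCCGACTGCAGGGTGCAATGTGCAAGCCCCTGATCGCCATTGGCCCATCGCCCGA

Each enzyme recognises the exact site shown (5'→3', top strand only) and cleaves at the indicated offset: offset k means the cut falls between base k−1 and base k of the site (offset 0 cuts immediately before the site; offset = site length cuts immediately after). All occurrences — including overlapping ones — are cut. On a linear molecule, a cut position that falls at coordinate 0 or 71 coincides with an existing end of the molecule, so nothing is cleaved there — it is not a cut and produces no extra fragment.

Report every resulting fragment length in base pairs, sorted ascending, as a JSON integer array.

Per-enzyme occurrences:
  UxaI (CGTACAGG, off=0): no sites
  GruII AAATATC/7: at [0] ⇒ [7]
  HnxIV TGCAGGGT/5: at [22] ⇒ [27]
  LmaIII GGGACCCG/0: at [12] ⇒ [12]
  EstIV ATCGCC/3: at [48, 62] ⇒ [51, 65]

All cut coordinates (distinct, sorted): [7, 12, 27, 51, 65]

Fragment lengths:
  [0,7): 7 bp
  [7,12): 5 bp
  [12,27): 15 bp
  [27,51): 24 bp
  [51,65): 14 bp
  [65,71): 6 bp

[5,6,7,14,15,24]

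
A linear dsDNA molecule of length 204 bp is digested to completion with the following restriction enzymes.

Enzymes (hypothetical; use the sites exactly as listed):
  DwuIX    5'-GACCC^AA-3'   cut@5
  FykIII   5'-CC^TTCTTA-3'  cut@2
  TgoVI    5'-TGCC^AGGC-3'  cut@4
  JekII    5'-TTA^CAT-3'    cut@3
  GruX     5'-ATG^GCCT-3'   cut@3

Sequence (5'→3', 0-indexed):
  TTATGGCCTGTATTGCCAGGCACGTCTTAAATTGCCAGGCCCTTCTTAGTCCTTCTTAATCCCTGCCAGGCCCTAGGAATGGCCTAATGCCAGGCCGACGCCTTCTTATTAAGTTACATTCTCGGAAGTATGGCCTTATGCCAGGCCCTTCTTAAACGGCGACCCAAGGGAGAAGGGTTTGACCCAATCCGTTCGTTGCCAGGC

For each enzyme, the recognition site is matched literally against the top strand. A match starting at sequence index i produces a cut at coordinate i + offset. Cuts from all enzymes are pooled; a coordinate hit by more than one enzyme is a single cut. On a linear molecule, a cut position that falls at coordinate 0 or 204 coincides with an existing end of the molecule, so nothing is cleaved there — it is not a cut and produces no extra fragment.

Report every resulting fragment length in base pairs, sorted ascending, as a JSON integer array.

Site scan:
  DwuIX (GACCCAA, off=5): starts [160, 180] → cuts [165, 185]
  FykIII (CCTTCTTA, off=2): starts [40, 50, 100, 146] → cuts [42, 52, 102, 148]
  TgoVI (TGCCAGGC, off=4): starts [13, 32, 63, 87, 138, 196] → cuts [17, 36, 67, 91, 142, 200]
  JekII (TTACAT, off=3): starts [113] → cuts [116]
  GruX (ATGGCCT, off=3): starts [2, 78, 129] → cuts [5, 81, 132]

All cut coordinates (distinct, sorted): [5, 17, 36, 42, 52, 67, 81, 91, 102, 116, 132, 142, 148, 165, 185, 200]

Fragment lengths:
  [0,5): 5 bp
  [5,17): 12 bp
  [17,36): 19 bp
  [36,42): 6 bp
  [42,52): 10 bp
  [52,67): 15 bp
  [67,81): 14 bp
  [81,91): 10 bp
  [91,102): 11 bp
  [102,116): 14 bp
  [116,132): 16 bp
  [132,142): 10 bp
  [142,148): 6 bp
  [148,165): 17 bp
  [165,185): 20 bp
  [185,200): 15 bp
  [200,204): 4 bp

[4,5,6,6,10,10,10,11,12,14,14,15,15,16,17,19,20]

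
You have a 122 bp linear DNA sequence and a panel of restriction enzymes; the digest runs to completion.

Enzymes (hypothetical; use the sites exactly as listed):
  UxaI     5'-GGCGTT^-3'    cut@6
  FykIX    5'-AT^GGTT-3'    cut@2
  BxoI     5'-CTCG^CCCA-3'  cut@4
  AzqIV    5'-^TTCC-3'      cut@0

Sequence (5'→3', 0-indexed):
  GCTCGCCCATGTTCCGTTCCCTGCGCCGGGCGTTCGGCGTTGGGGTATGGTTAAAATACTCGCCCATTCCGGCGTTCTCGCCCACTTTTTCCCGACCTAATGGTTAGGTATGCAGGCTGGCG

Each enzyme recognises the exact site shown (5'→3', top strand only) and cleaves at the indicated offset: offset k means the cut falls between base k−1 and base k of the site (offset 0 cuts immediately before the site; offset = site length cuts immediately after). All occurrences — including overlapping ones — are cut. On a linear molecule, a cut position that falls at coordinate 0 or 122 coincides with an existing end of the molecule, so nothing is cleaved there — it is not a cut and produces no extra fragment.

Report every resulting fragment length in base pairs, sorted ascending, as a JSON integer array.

[4,4,5,5,6,7,7,8,10,13,14,18,21]

Site scan:
  UxaI (GGCGTT, off=6): starts [28, 35, 70] → cuts [34, 41, 76]
  FykIX (ATGGTT, off=2): starts [46, 99] → cuts [48, 101]
  BxoI (CTCGCCCA, off=4): starts [1, 58, 76] → cuts [5, 62, 80]
  AzqIV (TTCC, off=0): starts [11, 16, 66, 88] → cuts [11, 16, 66, 88]

Pooled cuts: [5, 11, 16, 34, 41, 48, 62, 66, 76, 80, 88, 101]

Fragment lengths:
  [0,5): 5 bp
  [5,11): 6 bp
  [11,16): 5 bp
  [16,34): 18 bp
  [34,41): 7 bp
  [41,48): 7 bp
  [48,62): 14 bp
  [62,66): 4 bp
  [66,76): 10 bp
  [76,80): 4 bp
  [80,88): 8 bp
  [88,101): 13 bp
  [101,122): 21 bp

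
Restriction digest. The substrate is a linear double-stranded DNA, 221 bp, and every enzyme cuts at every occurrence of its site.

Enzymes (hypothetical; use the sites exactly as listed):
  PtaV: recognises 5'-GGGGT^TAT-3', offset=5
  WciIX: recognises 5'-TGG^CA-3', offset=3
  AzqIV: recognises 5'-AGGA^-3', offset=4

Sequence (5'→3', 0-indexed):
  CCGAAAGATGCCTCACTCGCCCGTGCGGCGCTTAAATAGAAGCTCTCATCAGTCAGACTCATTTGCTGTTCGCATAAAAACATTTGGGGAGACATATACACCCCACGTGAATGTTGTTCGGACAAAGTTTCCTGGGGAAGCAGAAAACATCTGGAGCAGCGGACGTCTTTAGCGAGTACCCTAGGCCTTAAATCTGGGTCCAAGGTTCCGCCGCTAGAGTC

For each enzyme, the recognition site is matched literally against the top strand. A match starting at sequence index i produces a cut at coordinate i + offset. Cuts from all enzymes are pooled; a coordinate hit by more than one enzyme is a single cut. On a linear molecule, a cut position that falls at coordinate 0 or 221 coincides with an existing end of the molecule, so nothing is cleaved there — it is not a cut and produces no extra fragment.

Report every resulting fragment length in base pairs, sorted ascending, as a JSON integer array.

Scan for sites:
  PtaV (GGGGTTAT, off=5): no sites
  WciIX (TGGCA, off=3): no sites
  AzqIV (AGGA, off=4): no sites

Pooled cuts: ∅

Fragment lengths:
  no cuts → one linear fragment of 221 bp

[221]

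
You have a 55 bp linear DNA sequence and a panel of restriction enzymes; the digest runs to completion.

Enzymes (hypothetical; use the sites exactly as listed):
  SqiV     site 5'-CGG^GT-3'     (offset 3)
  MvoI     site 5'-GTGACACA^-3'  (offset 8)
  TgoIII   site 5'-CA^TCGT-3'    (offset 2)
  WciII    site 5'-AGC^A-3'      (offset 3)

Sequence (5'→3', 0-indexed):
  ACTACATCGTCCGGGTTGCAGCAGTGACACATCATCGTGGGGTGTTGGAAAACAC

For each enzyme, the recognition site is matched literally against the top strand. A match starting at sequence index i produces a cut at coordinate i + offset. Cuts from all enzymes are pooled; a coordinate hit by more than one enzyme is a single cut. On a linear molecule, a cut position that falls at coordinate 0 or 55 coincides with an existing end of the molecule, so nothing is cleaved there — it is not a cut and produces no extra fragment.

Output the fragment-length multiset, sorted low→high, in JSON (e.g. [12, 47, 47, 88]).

[3,6,8,8,9,21]

Site scan:
  SqiV (CGGGT, off=3): starts [11] → cuts [14]
  MvoI (GTGACACA, off=8): starts [23] → cuts [31]
  TgoIII (CATCGT, off=2): starts [4, 32] → cuts [6, 34]
  WciII (AGCA, off=3): starts [19] → cuts [22]

Pooled cuts: [6, 14, 22, 31, 34]

Fragments:
  [0,6): 6 bp
  [6,14): 8 bp
  [14,22): 8 bp
  [22,31): 9 bp
  [31,34): 3 bp
  [34,55): 21 bp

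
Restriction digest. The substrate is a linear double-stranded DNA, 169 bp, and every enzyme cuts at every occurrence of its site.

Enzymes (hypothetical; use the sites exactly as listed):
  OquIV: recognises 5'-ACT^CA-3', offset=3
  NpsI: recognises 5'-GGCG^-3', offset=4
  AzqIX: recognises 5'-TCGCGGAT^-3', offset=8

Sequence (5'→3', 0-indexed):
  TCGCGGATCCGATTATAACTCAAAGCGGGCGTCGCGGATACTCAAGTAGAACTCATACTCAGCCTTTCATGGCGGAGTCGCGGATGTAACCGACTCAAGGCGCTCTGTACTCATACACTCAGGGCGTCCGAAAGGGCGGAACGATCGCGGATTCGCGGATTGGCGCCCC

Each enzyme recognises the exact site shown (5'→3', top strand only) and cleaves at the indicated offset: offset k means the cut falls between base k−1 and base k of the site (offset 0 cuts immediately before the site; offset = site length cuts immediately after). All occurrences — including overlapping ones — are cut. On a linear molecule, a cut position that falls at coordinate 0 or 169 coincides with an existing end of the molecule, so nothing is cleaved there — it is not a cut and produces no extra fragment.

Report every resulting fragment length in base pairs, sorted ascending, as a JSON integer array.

[3,4,5,6,7,7,8,8,8,8,9,10,11,11,11,12,12,14,15]

Per-enzyme occurrences:
  OquIV ACTCA/3: at [17, 39, 50, 56, 92, 108, 116] ⇒ [20, 42, 53, 59, 95, 111, 119]
  NpsI GGCG/4: at [27, 70, 98, 122, 134, 161] ⇒ [31, 74, 102, 126, 138, 165]
  AzqIX TCGCGGAT/8: at [0, 31, 77, 144, 152] ⇒ [8, 39, 85, 152, 160]

All cut coordinates (distinct, sorted): [8, 20, 31, 39, 42, 53, 59, 74, 85, 95, 102, 111, 119, 126, 138, 152, 160, 165]

Fragments:
  [0,8): 8 bp
  [8,20): 12 bp
  [20,31): 11 bp
  [31,39): 8 bp
  [39,42): 3 bp
  [42,53): 11 bp
  [53,59): 6 bp
  [59,74): 15 bp
  [74,85): 11 bp
  [85,95): 10 bp
  [95,102): 7 bp
  [102,111): 9 bp
  [111,119): 8 bp
  [119,126): 7 bp
  [126,138): 12 bp
  [138,152): 14 bp
  [152,160): 8 bp
  [160,165): 5 bp
  [165,169): 4 bp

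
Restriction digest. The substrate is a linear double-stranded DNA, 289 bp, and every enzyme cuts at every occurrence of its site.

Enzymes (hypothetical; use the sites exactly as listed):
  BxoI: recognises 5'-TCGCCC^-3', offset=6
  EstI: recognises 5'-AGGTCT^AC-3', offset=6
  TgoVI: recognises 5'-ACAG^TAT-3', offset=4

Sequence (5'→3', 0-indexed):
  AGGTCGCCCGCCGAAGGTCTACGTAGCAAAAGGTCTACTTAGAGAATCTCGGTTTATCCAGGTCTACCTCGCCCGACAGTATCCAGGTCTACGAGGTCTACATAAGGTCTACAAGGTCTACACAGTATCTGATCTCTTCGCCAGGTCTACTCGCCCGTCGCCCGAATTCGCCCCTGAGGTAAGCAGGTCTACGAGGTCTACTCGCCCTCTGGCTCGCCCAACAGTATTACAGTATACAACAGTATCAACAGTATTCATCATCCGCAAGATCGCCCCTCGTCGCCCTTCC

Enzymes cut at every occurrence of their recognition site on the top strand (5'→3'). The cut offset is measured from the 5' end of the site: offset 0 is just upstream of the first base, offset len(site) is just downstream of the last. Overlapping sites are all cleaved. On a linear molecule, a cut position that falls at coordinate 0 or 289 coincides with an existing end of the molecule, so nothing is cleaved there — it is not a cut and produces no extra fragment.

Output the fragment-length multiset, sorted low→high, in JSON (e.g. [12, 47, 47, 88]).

[4,5,5,6,7,8,8,8,9,9,9,9,9,9,10,10,10,11,11,11,12,16,17,23,24,29]

Site scan:
  BxoI (TCGCCC, off=6): starts [3, 68, 150, 157, 167, 201, 213, 269, 279] → cuts [9, 74, 156, 163, 173, 207, 219, 275, 285]
  EstI (AGGTCTAC, off=6): starts [14, 30, 59, 84, 93, 104, 113, 142, 184, 193] → cuts [20, 36, 65, 90, 99, 110, 119, 148, 190, 199]
  TgoVI (ACAGTAT, off=4): starts [75, 121, 220, 228, 238, 247] → cuts [79, 125, 224, 232, 242, 251]

All cut coordinates (distinct, sorted): [9, 20, 36, 65, 74, 79, 90, 99, 110, 119, 125, 148, 156, 163, 173, 190, 199, 207, 219, 224, 232, 242, 251, 275, 285]

Fragments:
  [0,9): 9 bp
  [9,20): 11 bp
  [20,36): 16 bp
  [36,65): 29 bp
  [65,74): 9 bp
  [74,79): 5 bp
  [79,90): 11 bp
  [90,99): 9 bp
  [99,110): 11 bp
  [110,119): 9 bp
  [119,125): 6 bp
  [125,148): 23 bp
  [148,156): 8 bp
  [156,163): 7 bp
  [163,173): 10 bp
  [173,190): 17 bp
  [190,199): 9 bp
  [199,207): 8 bp
  [207,219): 12 bp
  [219,224): 5 bp
  [224,232): 8 bp
  [232,242): 10 bp
  [242,251): 9 bp
  [251,275): 24 bp
  [275,285): 10 bp
  [285,289): 4 bp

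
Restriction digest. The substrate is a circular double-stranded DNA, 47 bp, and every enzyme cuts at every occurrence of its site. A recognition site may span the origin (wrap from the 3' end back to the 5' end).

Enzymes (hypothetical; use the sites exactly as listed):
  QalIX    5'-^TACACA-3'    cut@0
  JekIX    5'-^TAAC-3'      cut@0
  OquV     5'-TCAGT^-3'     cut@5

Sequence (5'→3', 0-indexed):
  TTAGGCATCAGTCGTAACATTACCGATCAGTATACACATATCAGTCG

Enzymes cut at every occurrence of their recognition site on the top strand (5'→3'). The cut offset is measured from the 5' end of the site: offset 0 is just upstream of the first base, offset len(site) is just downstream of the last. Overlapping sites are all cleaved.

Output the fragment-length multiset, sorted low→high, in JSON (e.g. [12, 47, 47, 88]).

Per-enzyme occurrences:
  QalIX (TACACA, off=0): starts [32] → cuts [32]
  JekIX (TAAC, off=0): starts [14] → cuts [14]
  OquV (TCAGT, off=5): starts [7, 26, 40] → cuts [12, 31, 45]

Pooled cuts: [12, 14, 31, 32, 45]

Fragments:
  12→14: 2 bp
  14→31: 17 bp
  31→32: 1 bp
  32→45: 13 bp
  45→12 (wrap): 47-45+12 = 14 bp

[1,2,13,14,17]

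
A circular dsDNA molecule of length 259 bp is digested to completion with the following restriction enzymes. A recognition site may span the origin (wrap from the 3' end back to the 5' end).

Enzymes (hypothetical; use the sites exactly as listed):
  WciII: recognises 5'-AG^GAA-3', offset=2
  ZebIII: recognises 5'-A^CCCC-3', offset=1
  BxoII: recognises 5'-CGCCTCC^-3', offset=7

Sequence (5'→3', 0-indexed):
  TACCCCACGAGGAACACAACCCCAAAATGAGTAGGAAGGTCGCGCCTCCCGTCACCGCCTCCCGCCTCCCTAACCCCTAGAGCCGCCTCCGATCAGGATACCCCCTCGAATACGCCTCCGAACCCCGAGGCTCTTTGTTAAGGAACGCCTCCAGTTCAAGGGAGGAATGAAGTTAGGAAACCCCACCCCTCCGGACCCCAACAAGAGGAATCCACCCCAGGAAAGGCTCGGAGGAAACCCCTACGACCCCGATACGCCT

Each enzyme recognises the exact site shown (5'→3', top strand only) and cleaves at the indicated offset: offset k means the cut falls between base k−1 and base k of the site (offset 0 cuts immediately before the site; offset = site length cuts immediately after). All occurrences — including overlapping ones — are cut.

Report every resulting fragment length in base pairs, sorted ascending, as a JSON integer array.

[3,4,4,4,5,6,7,7,8,9,9,10,10,10,12,12,12,13,13,15,15,15,17,19,20]

Per-enzyme occurrences:
  WciII AGGAA/2: at [9, 32, 140, 162, 174, 205, 218, 231] ⇒ [11, 34, 142, 164, 176, 207, 220, 233]
  ZebIII ACCCC/1: at [1, 18, 72, 99, 121, 179, 184, 194, 213, 236, 245] ⇒ [2, 19, 73, 100, 122, 180, 185, 195, 214, 237, 246]
  BxoII CGCCTCC/7: at [42, 55, 62, 83, 112, 145] ⇒ [49, 62, 69, 90, 119, 152]

All cut coordinates (distinct, sorted): [2, 11, 19, 34, 49, 62, 69, 73, 90, 100, 119, 122, 142, 152, 164, 176, 180, 185, 195, 207, 214, 220, 233, 237, 246]

Fragment lengths:
  2→11: 9 bp
  11→19: 8 bp
  19→34: 15 bp
  34→49: 15 bp
  49→62: 13 bp
  62→69: 7 bp
  69→73: 4 bp
  73→90: 17 bp
  90→100: 10 bp
  100→119: 19 bp
  119→122: 3 bp
  122→142: 20 bp
  142→152: 10 bp
  152→164: 12 bp
  164→176: 12 bp
  176→180: 4 bp
  180→185: 5 bp
  185→195: 10 bp
  195→207: 12 bp
  207→214: 7 bp
  214→220: 6 bp
  220→233: 13 bp
  233→237: 4 bp
  237→246: 9 bp
  246→2 (wrap): 259-246+2 = 15 bp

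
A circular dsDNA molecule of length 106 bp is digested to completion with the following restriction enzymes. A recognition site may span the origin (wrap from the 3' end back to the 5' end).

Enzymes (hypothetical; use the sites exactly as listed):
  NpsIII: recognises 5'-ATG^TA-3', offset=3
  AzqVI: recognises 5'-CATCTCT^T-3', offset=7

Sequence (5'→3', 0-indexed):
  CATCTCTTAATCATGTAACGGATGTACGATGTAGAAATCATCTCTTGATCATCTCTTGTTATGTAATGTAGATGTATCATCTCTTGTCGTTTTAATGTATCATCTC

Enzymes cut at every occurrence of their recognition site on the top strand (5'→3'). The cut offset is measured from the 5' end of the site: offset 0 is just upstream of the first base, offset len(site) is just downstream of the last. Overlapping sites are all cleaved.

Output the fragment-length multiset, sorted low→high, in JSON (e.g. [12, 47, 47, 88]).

[5,6,7,7,8,9,10,11,13,14,16]

Site scan:
  NpsIII (ATGTA, off=3): starts [12, 21, 28, 60, 65, 71, 94] → cuts [15, 24, 31, 63, 68, 74, 97]
  AzqVI (CATCTCTT, off=7): starts [0, 38, 49, 77] → cuts [7, 45, 56, 84]

Pooled cuts: [7, 15, 24, 31, 45, 56, 63, 68, 74, 84, 97]

Fragments:
  7→15: 8 bp
  15→24: 9 bp
  24→31: 7 bp
  31→45: 14 bp
  45→56: 11 bp
  56→63: 7 bp
  63→68: 5 bp
  68→74: 6 bp
  74→84: 10 bp
  84→97: 13 bp
  97→7 (wrap): 106-97+7 = 16 bp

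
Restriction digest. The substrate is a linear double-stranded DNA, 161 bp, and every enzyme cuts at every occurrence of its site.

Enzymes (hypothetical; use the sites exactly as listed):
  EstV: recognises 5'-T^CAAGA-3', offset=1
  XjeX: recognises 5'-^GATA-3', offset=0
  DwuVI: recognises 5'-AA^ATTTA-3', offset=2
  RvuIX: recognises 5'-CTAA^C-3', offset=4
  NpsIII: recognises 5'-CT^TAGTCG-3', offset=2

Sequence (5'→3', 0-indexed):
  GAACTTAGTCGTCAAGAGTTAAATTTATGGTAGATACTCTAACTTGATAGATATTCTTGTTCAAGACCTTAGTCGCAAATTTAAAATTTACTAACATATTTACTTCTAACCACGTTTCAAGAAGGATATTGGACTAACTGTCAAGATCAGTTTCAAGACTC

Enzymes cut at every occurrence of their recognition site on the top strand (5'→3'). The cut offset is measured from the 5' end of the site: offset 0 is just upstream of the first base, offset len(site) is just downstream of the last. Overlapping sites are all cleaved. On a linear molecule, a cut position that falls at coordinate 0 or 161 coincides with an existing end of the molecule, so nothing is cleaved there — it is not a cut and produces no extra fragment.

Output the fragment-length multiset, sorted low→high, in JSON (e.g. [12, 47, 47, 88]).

Scan for sites:
  EstV TCAAGA/1: at [11, 60, 116, 140, 152] ⇒ [12, 61, 117, 141, 153]
  XjeX GATA/0: at [32, 45, 49, 124] ⇒ [32, 45, 49, 124]
  DwuVI AAATTTA/2: at [20, 76, 83] ⇒ [22, 78, 85]
  RvuIX CTAAC/4: at [38, 90, 105, 133] ⇒ [42, 94, 109, 137]
  NpsIII CTTAGTCG/2: at [3, 67] ⇒ [5, 69]

Pooled cuts: [5, 12, 22, 32, 42, 45, 49, 61, 69, 78, 85, 94, 109, 117, 124, 137, 141, 153]

Fragments:
  [0,5): 5 bp
  [5,12): 7 bp
  [12,22): 10 bp
  [22,32): 10 bp
  [32,42): 10 bp
  [42,45): 3 bp
  [45,49): 4 bp
  [49,61): 12 bp
  [61,69): 8 bp
  [69,78): 9 bp
  [78,85): 7 bp
  [85,94): 9 bp
  [94,109): 15 bp
  [109,117): 8 bp
  [117,124): 7 bp
  [124,137): 13 bp
  [137,141): 4 bp
  [141,153): 12 bp
  [153,161): 8 bp

[3,4,4,5,7,7,7,8,8,8,9,9,10,10,10,12,12,13,15]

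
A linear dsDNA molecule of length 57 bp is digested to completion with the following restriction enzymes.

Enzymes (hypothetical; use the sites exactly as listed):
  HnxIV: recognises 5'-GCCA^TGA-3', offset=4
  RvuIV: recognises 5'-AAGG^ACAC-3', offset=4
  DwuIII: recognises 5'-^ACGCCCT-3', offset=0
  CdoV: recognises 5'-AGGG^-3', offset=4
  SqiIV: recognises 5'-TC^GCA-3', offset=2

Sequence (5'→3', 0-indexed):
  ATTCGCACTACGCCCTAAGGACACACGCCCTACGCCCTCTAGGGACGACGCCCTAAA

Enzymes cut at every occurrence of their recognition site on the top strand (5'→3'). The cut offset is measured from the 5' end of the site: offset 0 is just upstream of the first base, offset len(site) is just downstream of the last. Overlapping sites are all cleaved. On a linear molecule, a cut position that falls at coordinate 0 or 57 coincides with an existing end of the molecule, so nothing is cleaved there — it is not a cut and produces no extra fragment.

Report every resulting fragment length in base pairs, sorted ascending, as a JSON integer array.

Per-enzyme occurrences:
  HnxIV (GCCATGA, off=4): no sites
  RvuIV AAGGACAC/4: at [16] ⇒ [20]
  DwuIII ACGCCCT/0: at [9, 24, 31, 47] ⇒ [9, 24, 31, 47]
  CdoV AGGG/4: at [40] ⇒ [44]
  SqiIV TCGCA/2: at [2] ⇒ [4]

Pooled cuts: [4, 9, 20, 24, 31, 44, 47]

Fragment lengths:
  [0,4): 4 bp
  [4,9): 5 bp
  [9,20): 11 bp
  [20,24): 4 bp
  [24,31): 7 bp
  [31,44): 13 bp
  [44,47): 3 bp
  [47,57): 10 bp

[3,4,4,5,7,10,11,13]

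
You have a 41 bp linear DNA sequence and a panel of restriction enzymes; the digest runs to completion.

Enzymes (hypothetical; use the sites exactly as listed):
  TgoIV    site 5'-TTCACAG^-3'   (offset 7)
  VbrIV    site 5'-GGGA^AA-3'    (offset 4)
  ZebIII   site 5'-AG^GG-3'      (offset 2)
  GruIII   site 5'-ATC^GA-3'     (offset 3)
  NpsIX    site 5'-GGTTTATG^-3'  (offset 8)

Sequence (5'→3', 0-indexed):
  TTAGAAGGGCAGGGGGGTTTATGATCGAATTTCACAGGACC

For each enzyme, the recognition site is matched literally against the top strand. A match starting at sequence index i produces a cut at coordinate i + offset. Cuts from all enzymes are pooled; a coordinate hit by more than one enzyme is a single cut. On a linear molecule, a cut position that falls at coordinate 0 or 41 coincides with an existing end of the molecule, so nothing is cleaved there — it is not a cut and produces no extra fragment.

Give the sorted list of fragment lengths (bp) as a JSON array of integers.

[3,4,5,7,11,11]

Per-enzyme occurrences:
  TgoIV TTCACAG/7: at [30] ⇒ [37]
  VbrIV (GGGAAA, off=4): no sites
  ZebIII AGGG/2: at [5, 10] ⇒ [7, 12]
  GruIII ATCGA/3: at [23] ⇒ [26]
  NpsIX GGTTTATG/8: at [15] ⇒ [23]

Pooled cuts: [7, 12, 23, 26, 37]

Fragments:
  [0,7): 7 bp
  [7,12): 5 bp
  [12,23): 11 bp
  [23,26): 3 bp
  [26,37): 11 bp
  [37,41): 4 bp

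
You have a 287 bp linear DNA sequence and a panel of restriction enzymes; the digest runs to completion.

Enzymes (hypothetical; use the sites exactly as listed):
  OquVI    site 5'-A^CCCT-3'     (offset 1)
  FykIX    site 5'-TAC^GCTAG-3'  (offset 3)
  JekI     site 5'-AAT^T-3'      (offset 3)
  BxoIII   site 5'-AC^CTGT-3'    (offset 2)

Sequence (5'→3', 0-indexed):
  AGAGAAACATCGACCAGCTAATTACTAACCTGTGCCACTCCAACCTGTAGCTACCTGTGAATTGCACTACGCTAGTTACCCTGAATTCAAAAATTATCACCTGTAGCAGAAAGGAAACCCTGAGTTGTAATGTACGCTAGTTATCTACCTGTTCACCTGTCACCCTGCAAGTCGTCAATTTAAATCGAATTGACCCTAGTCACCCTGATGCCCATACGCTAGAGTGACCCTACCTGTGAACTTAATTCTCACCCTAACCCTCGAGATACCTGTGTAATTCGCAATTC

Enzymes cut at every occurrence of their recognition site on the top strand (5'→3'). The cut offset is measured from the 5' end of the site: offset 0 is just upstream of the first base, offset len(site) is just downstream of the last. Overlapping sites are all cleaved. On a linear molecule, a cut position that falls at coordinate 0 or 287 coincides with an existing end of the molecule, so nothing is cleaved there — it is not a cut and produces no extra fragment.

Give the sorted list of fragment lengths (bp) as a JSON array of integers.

Scan for sites:
  OquVI ACCCT/1: at [77, 116, 161, 192, 201, 226, 250, 256] ⇒ [78, 117, 162, 193, 202, 227, 251, 257]
  FykIX TACGCTAG/3: at [67, 132, 214] ⇒ [70, 135, 217]
  JekI AATT/3: at [19, 59, 83, 91, 176, 187, 243, 275, 282] ⇒ [22, 62, 86, 94, 179, 190, 246, 278, 285]
  BxoIII ACCTGT/2: at [27, 42, 52, 98, 146, 154, 231, 267] ⇒ [29, 44, 54, 100, 148, 156, 233, 269]

Pooled cuts: [22, 29, 44, 54, 62, 70, 78, 86, 94, 100, 117, 135, 148, 156, 162, 179, 190, 193, 202, 217, 227, 233, 246, 251, 257, 269, 278, 285]

Fragments:
  [0,22): 22 bp
  [22,29): 7 bp
  [29,44): 15 bp
  [44,54): 10 bp
  [54,62): 8 bp
  [62,70): 8 bp
  [70,78): 8 bp
  [78,86): 8 bp
  [86,94): 8 bp
  [94,100): 6 bp
  [100,117): 17 bp
  [117,135): 18 bp
  [135,148): 13 bp
  [148,156): 8 bp
  [156,162): 6 bp
  [162,179): 17 bp
  [179,190): 11 bp
  [190,193): 3 bp
  [193,202): 9 bp
  [202,217): 15 bp
  [217,227): 10 bp
  [227,233): 6 bp
  [233,246): 13 bp
  [246,251): 5 bp
  [251,257): 6 bp
  [257,269): 12 bp
  [269,278): 9 bp
  [278,285): 7 bp
  [285,287): 2 bp

[2,3,5,6,6,6,6,7,7,8,8,8,8,8,8,9,9,10,10,11,12,13,13,15,15,17,17,18,22]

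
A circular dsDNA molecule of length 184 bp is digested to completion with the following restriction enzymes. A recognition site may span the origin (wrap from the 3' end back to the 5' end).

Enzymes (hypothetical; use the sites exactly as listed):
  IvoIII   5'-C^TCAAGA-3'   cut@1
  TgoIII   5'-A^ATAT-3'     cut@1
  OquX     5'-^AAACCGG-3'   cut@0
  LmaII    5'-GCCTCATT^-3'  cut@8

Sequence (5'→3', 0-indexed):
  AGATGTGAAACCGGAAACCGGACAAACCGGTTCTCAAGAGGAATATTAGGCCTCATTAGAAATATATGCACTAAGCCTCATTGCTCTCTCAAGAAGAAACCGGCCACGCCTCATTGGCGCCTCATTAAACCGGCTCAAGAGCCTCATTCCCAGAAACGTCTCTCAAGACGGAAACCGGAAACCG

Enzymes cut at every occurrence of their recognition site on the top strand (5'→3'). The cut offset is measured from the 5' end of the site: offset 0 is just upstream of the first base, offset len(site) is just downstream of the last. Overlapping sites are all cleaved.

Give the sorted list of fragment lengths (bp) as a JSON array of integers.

Site scan:
  IvoIII (CTCAAGA, off=1): starts [32, 87, 133, 161] → cuts [33, 88, 134, 162]
  TgoIII (AATAT, off=1): starts [41, 60] → cuts [42, 61]
  OquX (AAACCGG, off=0): starts [7, 14, 23, 96, 126, 171] → cuts [7, 14, 23, 96, 126, 171]
  LmaII (GCCTCATT, off=8): starts [49, 74, 107, 118, 140] → cuts [57, 82, 115, 126, 148]

All cut coordinates (distinct, sorted): [7, 14, 23, 33, 42, 57, 61, 82, 88, 96, 115, 126, 134, 148, 162, 171]

Fragment lengths:
  7→14: 7 bp
  14→23: 9 bp
  23→33: 10 bp
  33→42: 9 bp
  42→57: 15 bp
  57→61: 4 bp
  61→82: 21 bp
  82→88: 6 bp
  88→96: 8 bp
  96→115: 19 bp
  115→126: 11 bp
  126→134: 8 bp
  134→148: 14 bp
  148→162: 14 bp
  162→171: 9 bp
  171→7 (wrap): 184-171+7 = 20 bp

[4,6,7,8,8,9,9,9,10,11,14,14,15,19,20,21]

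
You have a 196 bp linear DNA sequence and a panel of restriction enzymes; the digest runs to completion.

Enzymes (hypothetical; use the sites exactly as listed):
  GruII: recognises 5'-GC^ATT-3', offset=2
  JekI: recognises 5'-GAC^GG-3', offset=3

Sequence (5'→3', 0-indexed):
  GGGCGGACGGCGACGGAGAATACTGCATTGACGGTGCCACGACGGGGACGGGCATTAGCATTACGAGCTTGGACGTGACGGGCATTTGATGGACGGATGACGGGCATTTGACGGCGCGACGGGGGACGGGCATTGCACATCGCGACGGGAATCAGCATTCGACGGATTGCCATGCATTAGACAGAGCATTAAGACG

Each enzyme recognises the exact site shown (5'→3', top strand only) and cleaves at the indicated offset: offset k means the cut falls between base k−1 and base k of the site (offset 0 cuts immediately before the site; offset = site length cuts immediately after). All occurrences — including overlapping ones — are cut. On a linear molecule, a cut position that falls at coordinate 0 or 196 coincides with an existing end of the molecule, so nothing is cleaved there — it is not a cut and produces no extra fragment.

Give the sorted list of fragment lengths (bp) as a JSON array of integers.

Scan for sites:
  GruII GCATT/2: at [24, 51, 57, 81, 103, 129, 154, 173, 185] ⇒ [26, 53, 59, 83, 105, 131, 156, 175, 187]
  JekI GACGG/3: at [5, 11, 29, 40, 46, 76, 91, 98, 109, 117, 124, 143, 160] ⇒ [8, 14, 32, 43, 49, 79, 94, 101, 112, 120, 127, 146, 163]

All cut coordinates (distinct, sorted): [8, 14, 26, 32, 43, 49, 53, 59, 79, 83, 94, 101, 105, 112, 120, 127, 131, 146, 156, 163, 175, 187]

Fragments:
  [0,8): 8 bp
  [8,14): 6 bp
  [14,26): 12 bp
  [26,32): 6 bp
  [32,43): 11 bp
  [43,49): 6 bp
  [49,53): 4 bp
  [53,59): 6 bp
  [59,79): 20 bp
  [79,83): 4 bp
  [83,94): 11 bp
  [94,101): 7 bp
  [101,105): 4 bp
  [105,112): 7 bp
  [112,120): 8 bp
  [120,127): 7 bp
  [127,131): 4 bp
  [131,146): 15 bp
  [146,156): 10 bp
  [156,163): 7 bp
  [163,175): 12 bp
  [175,187): 12 bp
  [187,196): 9 bp

[4,4,4,4,6,6,6,6,7,7,7,7,8,8,9,10,11,11,12,12,12,15,20]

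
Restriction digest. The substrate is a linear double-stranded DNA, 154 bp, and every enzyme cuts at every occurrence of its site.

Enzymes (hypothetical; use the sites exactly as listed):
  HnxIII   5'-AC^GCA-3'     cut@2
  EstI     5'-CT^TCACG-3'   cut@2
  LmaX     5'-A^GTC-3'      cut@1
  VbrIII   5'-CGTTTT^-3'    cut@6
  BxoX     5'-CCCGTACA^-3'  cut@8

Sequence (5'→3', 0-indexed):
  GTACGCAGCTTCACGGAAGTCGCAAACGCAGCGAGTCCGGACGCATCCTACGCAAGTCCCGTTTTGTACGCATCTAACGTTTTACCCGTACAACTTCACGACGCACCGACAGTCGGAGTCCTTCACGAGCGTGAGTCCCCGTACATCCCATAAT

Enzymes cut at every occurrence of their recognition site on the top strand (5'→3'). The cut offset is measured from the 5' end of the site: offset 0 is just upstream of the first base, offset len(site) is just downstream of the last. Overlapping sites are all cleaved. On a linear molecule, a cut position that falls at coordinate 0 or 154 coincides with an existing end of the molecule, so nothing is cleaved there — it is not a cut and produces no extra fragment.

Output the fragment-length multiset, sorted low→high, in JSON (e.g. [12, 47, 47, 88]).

Per-enzyme occurrences:
  HnxIII ACGCA/2: at [2, 25, 40, 49, 67, 100] ⇒ [4, 27, 42, 51, 69, 102]
  EstI CTTCACG/2: at [8, 93, 120] ⇒ [10, 95, 122]
  LmaX AGTC/1: at [17, 33, 54, 110, 116, 133] ⇒ [18, 34, 55, 111, 117, 134]
  VbrIII CGTTTT/6: at [59, 77] ⇒ [65, 83]
  BxoX CCCGTACA/8: at [84, 137] ⇒ [92, 145]

Pooled cuts: [4, 10, 18, 27, 34, 42, 51, 55, 65, 69, 83, 92, 95, 102, 111, 117, 122, 134, 145]

Fragments:
  [0,4): 4 bp
  [4,10): 6 bp
  [10,18): 8 bp
  [18,27): 9 bp
  [27,34): 7 bp
  [34,42): 8 bp
  [42,51): 9 bp
  [51,55): 4 bp
  [55,65): 10 bp
  [65,69): 4 bp
  [69,83): 14 bp
  [83,92): 9 bp
  [92,95): 3 bp
  [95,102): 7 bp
  [102,111): 9 bp
  [111,117): 6 bp
  [117,122): 5 bp
  [122,134): 12 bp
  [134,145): 11 bp
  [145,154): 9 bp

[3,4,4,4,5,6,6,7,7,8,8,9,9,9,9,9,10,11,12,14]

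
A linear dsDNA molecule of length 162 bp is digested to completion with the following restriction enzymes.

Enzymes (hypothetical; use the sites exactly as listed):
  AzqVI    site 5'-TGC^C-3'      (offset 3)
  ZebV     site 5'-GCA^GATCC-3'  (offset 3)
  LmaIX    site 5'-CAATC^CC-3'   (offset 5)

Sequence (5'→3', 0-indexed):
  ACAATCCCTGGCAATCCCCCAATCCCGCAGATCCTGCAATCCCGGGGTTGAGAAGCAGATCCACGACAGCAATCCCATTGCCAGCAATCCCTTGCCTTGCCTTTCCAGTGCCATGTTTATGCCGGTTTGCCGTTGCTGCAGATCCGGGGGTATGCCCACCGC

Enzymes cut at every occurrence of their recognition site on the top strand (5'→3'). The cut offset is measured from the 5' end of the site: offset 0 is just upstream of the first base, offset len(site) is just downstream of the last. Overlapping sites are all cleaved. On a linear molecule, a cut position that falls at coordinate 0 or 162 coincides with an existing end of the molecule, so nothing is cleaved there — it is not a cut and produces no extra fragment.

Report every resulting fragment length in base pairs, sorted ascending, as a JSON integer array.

[5,5,6,6,7,7,8,8,8,10,10,11,11,12,15,16,17]

Per-enzyme occurrences:
  AzqVI TGCC/3: at [78, 92, 97, 108, 119, 127, 152] ⇒ [81, 95, 100, 111, 122, 130, 155]
  ZebV GCAGATCC/3: at [26, 54, 137] ⇒ [29, 57, 140]
  LmaIX CAATCCC/5: at [1, 11, 19, 36, 69, 84] ⇒ [6, 16, 24, 41, 74, 89]

All cut coordinates (distinct, sorted): [6, 16, 24, 29, 41, 57, 74, 81, 89, 95, 100, 111, 122, 130, 140, 155]

Fragments:
  [0,6): 6 bp
  [6,16): 10 bp
  [16,24): 8 bp
  [24,29): 5 bp
  [29,41): 12 bp
  [41,57): 16 bp
  [57,74): 17 bp
  [74,81): 7 bp
  [81,89): 8 bp
  [89,95): 6 bp
  [95,100): 5 bp
  [100,111): 11 bp
  [111,122): 11 bp
  [122,130): 8 bp
  [130,140): 10 bp
  [140,155): 15 bp
  [155,162): 7 bp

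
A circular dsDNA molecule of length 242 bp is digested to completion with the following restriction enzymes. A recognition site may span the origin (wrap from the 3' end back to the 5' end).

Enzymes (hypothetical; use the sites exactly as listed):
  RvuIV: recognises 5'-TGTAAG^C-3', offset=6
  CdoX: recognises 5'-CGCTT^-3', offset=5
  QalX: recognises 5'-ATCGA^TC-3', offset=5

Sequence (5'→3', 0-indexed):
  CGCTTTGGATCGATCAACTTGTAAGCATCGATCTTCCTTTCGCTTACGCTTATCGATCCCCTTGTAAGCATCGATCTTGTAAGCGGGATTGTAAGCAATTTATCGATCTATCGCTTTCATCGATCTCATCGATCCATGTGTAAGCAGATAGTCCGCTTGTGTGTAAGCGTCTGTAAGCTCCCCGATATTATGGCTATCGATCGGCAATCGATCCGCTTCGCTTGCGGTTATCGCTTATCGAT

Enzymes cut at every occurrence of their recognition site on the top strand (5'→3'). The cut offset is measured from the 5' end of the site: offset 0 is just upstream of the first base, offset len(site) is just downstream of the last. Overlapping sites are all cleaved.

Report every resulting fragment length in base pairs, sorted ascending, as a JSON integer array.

Scan for sites:
  RvuIV TGTAAGC/6: at [19, 62, 77, 89, 138, 161, 171] ⇒ [25, 68, 83, 95, 144, 167, 177]
  CdoX CGCTT/5: at [0, 40, 46, 111, 153, 213, 218, 231] ⇒ [5, 45, 51, 116, 158, 218, 223, 236]
  QalX ATCGATC/5: at [8, 26, 51, 69, 101, 118, 127, 195, 206, 236] ⇒ [13, 31, 56, 74, 106, 123, 132, 200, 211, 241]

All cut coordinates (distinct, sorted): [5, 13, 25, 31, 45, 51, 56, 68, 74, 83, 95, 106, 116, 123, 132, 144, 158, 167, 177, 200, 211, 218, 223, 236, 241]

Fragments:
  5→13: 8 bp
  13→25: 12 bp
  25→31: 6 bp
  31→45: 14 bp
  45→51: 6 bp
  51→56: 5 bp
  56→68: 12 bp
  68→74: 6 bp
  74→83: 9 bp
  83→95: 12 bp
  95→106: 11 bp
  106→116: 10 bp
  116→123: 7 bp
  123→132: 9 bp
  132→144: 12 bp
  144→158: 14 bp
  158→167: 9 bp
  167→177: 10 bp
  177→200: 23 bp
  200→211: 11 bp
  211→218: 7 bp
  218→223: 5 bp
  223→236: 13 bp
  236→241: 5 bp
  241→5 (wrap): 242-241+5 = 6 bp

[5,5,5,6,6,6,6,7,7,8,9,9,9,10,10,11,11,12,12,12,12,13,14,14,23]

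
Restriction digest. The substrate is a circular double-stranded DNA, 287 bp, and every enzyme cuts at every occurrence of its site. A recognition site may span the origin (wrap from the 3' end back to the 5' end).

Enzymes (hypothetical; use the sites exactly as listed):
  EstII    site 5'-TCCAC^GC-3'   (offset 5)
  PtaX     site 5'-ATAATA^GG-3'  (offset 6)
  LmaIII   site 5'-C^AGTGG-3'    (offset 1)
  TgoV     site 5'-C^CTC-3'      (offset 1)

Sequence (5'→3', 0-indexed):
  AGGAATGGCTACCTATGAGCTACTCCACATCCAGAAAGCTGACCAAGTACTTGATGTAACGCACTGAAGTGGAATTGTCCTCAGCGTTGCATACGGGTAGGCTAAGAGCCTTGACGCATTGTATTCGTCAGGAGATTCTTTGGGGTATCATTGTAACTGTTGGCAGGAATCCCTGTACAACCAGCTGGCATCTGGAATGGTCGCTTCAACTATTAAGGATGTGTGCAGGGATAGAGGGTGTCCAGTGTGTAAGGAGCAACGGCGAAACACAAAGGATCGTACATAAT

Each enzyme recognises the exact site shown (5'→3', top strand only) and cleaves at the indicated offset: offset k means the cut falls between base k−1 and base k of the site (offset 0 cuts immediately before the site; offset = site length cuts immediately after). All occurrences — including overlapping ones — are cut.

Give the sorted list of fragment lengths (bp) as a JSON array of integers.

Site scan:
  EstII (TCCACGC, off=5): no sites
  PtaX ATAATAGG/6: at [282] ⇒ [1]
  LmaIII (CAGTGG, off=1): no sites
  TgoV CCTC/1: at [78] ⇒ [79]

Pooled cuts: [1, 79]

Fragment lengths:
  1→79: 78 bp
  79→1 (wrap): 287-79+1 = 209 bp

[78,209]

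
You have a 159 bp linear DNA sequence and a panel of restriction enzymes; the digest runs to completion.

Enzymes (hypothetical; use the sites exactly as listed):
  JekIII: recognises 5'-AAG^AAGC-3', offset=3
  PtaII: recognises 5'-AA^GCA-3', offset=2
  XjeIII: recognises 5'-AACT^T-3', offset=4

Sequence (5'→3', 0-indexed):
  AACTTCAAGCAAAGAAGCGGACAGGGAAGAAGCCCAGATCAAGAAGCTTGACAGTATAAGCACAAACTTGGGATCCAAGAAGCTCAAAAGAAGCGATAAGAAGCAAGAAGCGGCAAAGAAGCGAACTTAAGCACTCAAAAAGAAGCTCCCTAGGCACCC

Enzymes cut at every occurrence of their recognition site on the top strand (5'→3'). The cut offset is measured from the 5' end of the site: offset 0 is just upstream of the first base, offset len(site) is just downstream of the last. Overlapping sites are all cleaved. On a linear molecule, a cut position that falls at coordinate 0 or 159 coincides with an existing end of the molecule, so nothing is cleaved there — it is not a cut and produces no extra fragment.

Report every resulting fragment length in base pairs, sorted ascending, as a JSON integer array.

[2,3,4,4,5,6,9,9,10,11,11,11,12,14,15,16,17]

Per-enzyme occurrences:
  JekIII AAGAAGC/3: at [11, 26, 40, 76, 87, 97, 104, 115, 139] ⇒ [14, 29, 43, 79, 90, 100, 107, 118, 142]
  PtaII AAGCA/2: at [6, 57, 100, 128] ⇒ [8, 59, 102, 130]
  XjeIII AACTT/4: at [0, 64, 123] ⇒ [4, 68, 127]

All cut coordinates (distinct, sorted): [4, 8, 14, 29, 43, 59, 68, 79, 90, 100, 102, 107, 118, 127, 130, 142]

Fragments:
  [0,4): 4 bp
  [4,8): 4 bp
  [8,14): 6 bp
  [14,29): 15 bp
  [29,43): 14 bp
  [43,59): 16 bp
  [59,68): 9 bp
  [68,79): 11 bp
  [79,90): 11 bp
  [90,100): 10 bp
  [100,102): 2 bp
  [102,107): 5 bp
  [107,118): 11 bp
  [118,127): 9 bp
  [127,130): 3 bp
  [130,142): 12 bp
  [142,159): 17 bp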